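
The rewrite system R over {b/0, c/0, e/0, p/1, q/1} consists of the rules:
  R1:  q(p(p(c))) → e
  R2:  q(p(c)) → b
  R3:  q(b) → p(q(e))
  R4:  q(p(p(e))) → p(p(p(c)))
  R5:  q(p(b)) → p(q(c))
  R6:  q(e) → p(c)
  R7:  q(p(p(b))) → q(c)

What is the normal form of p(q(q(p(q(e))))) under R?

1. p(q(q(p(q(e)))))  →  p(q(q(p(p(c)))))   [R6 at 1.1.1.1]
2. p(q(q(p(p(c)))))  →  p(q(e))   [R1 at 1.1]
3. p(q(e))  →  p(p(c))   [R6 at 1]

p(p(c))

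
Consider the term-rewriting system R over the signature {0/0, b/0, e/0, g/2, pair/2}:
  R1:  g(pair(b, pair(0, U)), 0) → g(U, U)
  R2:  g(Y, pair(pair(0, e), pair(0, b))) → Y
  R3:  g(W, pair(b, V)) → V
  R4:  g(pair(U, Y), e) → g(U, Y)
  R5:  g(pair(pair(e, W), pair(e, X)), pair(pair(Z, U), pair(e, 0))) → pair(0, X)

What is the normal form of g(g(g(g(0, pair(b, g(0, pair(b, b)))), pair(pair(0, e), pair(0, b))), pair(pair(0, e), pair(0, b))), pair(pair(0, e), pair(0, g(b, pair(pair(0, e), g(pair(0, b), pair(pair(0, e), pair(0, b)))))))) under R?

b

1. g(g(g(g(0, pair(b, g(0, pair(b, b)))), pair(pair(0, e), pair(0, b))), pair(pair(0, e), pair(0, b))), pair(pair(0, e), pair(0, g(b, pair(pair(0, e), g(pair(0, b), pair(pair(0, e), pair(0, b))))))))  →  g(g(g(0, pair(b, g(0, pair(b, b)))), pair(pair(0, e), pair(0, b))), pair(pair(0, e), pair(0, g(b, pair(pair(0, e), g(pair(0, b), pair(pair(0, e), pair(0, b))))))))   [R2 at 1]
2. g(g(g(0, pair(b, g(0, pair(b, b)))), pair(pair(0, e), pair(0, b))), pair(pair(0, e), pair(0, g(b, pair(pair(0, e), g(pair(0, b), pair(pair(0, e), pair(0, b))))))))  →  g(g(0, pair(b, g(0, pair(b, b)))), pair(pair(0, e), pair(0, g(b, pair(pair(0, e), g(pair(0, b), pair(pair(0, e), pair(0, b))))))))   [R2 at 1]
3. g(g(0, pair(b, g(0, pair(b, b)))), pair(pair(0, e), pair(0, g(b, pair(pair(0, e), g(pair(0, b), pair(pair(0, e), pair(0, b))))))))  →  g(g(0, pair(b, b)), pair(pair(0, e), pair(0, g(b, pair(pair(0, e), g(pair(0, b), pair(pair(0, e), pair(0, b))))))))   [R3 at 1]
4. g(g(0, pair(b, b)), pair(pair(0, e), pair(0, g(b, pair(pair(0, e), g(pair(0, b), pair(pair(0, e), pair(0, b))))))))  →  g(b, pair(pair(0, e), pair(0, g(b, pair(pair(0, e), g(pair(0, b), pair(pair(0, e), pair(0, b))))))))   [R3 at 1]
5. g(b, pair(pair(0, e), pair(0, g(b, pair(pair(0, e), g(pair(0, b), pair(pair(0, e), pair(0, b))))))))  →  g(b, pair(pair(0, e), pair(0, g(b, pair(pair(0, e), pair(0, b))))))   [R2 at 2.2.2.2.2]
6. g(b, pair(pair(0, e), pair(0, g(b, pair(pair(0, e), pair(0, b))))))  →  g(b, pair(pair(0, e), pair(0, b)))   [R2 at 2.2.2]
7. g(b, pair(pair(0, e), pair(0, b)))  →  b   [R2 at ε]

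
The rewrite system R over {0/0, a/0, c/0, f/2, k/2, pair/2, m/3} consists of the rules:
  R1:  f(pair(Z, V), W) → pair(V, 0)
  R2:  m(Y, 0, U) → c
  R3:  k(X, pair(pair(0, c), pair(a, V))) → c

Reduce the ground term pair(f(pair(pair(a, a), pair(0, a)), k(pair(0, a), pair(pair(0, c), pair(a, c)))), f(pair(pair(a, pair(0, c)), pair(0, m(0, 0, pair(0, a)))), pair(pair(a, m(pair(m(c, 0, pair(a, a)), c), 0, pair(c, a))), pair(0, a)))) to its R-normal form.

pair(pair(pair(0, a), 0), pair(pair(0, c), 0))

1. pair(f(pair(pair(a, a), pair(0, a)), k(pair(0, a), pair(pair(0, c), pair(a, c)))), f(pair(pair(a, pair(0, c)), pair(0, m(0, 0, pair(0, a)))), pair(pair(a, m(pair(m(c, 0, pair(a, a)), c), 0, pair(c, a))), pair(0, a))))  →  pair(pair(pair(0, a), 0), f(pair(pair(a, pair(0, c)), pair(0, m(0, 0, pair(0, a)))), pair(pair(a, m(pair(m(c, 0, pair(a, a)), c), 0, pair(c, a))), pair(0, a))))   [R1 at 1]
2. pair(pair(pair(0, a), 0), f(pair(pair(a, pair(0, c)), pair(0, m(0, 0, pair(0, a)))), pair(pair(a, m(pair(m(c, 0, pair(a, a)), c), 0, pair(c, a))), pair(0, a))))  →  pair(pair(pair(0, a), 0), pair(pair(0, m(0, 0, pair(0, a))), 0))   [R1 at 2]
3. pair(pair(pair(0, a), 0), pair(pair(0, m(0, 0, pair(0, a))), 0))  →  pair(pair(pair(0, a), 0), pair(pair(0, c), 0))   [R2 at 2.1.2]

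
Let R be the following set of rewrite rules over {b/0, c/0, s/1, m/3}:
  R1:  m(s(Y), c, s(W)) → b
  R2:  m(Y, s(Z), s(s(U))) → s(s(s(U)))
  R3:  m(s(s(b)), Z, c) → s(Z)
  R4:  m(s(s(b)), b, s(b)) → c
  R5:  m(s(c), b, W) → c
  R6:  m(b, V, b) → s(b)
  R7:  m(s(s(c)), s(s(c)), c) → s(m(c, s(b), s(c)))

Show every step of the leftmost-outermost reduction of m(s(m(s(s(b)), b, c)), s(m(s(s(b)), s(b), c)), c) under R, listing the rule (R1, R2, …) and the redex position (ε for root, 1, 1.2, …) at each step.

s(s(s(s(b))))

1. m(s(m(s(s(b)), b, c)), s(m(s(s(b)), s(b), c)), c)  →  m(s(s(b)), s(m(s(s(b)), s(b), c)), c)   [R3 at 1.1]
2. m(s(s(b)), s(m(s(s(b)), s(b), c)), c)  →  s(s(m(s(s(b)), s(b), c)))   [R3 at ε]
3. s(s(m(s(s(b)), s(b), c)))  →  s(s(s(s(b))))   [R3 at 1.1]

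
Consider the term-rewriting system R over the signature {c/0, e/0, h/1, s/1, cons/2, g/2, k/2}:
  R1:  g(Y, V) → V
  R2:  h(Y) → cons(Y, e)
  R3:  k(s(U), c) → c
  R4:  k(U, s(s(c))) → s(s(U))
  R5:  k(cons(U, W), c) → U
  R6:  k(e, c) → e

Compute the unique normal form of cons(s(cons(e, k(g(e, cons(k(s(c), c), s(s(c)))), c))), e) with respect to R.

1. cons(s(cons(e, k(g(e, cons(k(s(c), c), s(s(c)))), c))), e)  →  cons(s(cons(e, k(cons(k(s(c), c), s(s(c))), c))), e)   [R1 at 1.1.2.1]
2. cons(s(cons(e, k(cons(k(s(c), c), s(s(c))), c))), e)  →  cons(s(cons(e, k(s(c), c))), e)   [R5 at 1.1.2]
3. cons(s(cons(e, k(s(c), c))), e)  →  cons(s(cons(e, c)), e)   [R3 at 1.1.2]

cons(s(cons(e, c)), e)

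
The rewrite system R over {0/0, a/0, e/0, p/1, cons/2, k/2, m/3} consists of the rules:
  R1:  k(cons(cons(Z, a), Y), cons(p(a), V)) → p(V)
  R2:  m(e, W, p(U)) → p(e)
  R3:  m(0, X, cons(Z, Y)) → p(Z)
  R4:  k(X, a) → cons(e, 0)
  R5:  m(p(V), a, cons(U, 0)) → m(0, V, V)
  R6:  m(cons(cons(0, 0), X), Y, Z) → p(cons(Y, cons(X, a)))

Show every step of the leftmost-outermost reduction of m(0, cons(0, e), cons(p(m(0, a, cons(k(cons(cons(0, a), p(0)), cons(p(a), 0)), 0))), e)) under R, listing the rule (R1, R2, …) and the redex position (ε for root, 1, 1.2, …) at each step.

1. m(0, cons(0, e), cons(p(m(0, a, cons(k(cons(cons(0, a), p(0)), cons(p(a), 0)), 0))), e))  →  p(p(m(0, a, cons(k(cons(cons(0, a), p(0)), cons(p(a), 0)), 0))))   [R3 at ε]
2. p(p(m(0, a, cons(k(cons(cons(0, a), p(0)), cons(p(a), 0)), 0))))  →  p(p(p(k(cons(cons(0, a), p(0)), cons(p(a), 0)))))   [R3 at 1.1]
3. p(p(p(k(cons(cons(0, a), p(0)), cons(p(a), 0)))))  →  p(p(p(p(0))))   [R1 at 1.1.1]

p(p(p(p(0))))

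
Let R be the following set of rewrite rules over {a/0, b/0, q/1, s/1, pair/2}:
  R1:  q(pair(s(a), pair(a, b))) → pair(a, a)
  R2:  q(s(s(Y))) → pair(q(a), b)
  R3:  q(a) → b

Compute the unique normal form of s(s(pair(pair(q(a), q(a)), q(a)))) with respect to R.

1. s(s(pair(pair(q(a), q(a)), q(a))))  →  s(s(pair(pair(b, q(a)), q(a))))   [R3 at 1.1.1.1]
2. s(s(pair(pair(b, q(a)), q(a))))  →  s(s(pair(pair(b, b), q(a))))   [R3 at 1.1.1.2]
3. s(s(pair(pair(b, b), q(a))))  →  s(s(pair(pair(b, b), b)))   [R3 at 1.1.2]

s(s(pair(pair(b, b), b)))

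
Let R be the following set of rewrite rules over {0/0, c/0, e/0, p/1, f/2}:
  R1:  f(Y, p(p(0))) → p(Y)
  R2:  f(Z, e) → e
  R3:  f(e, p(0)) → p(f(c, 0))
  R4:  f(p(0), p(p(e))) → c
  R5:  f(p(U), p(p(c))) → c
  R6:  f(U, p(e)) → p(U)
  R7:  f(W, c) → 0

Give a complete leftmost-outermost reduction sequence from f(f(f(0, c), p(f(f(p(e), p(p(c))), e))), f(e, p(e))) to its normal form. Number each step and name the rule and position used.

p(p(0))

1. f(f(f(0, c), p(f(f(p(e), p(p(c))), e))), f(e, p(e)))  →  f(f(0, p(f(f(p(e), p(p(c))), e))), f(e, p(e)))   [R7 at 1.1]
2. f(f(0, p(f(f(p(e), p(p(c))), e))), f(e, p(e)))  →  f(f(0, p(e)), f(e, p(e)))   [R2 at 1.2.1]
3. f(f(0, p(e)), f(e, p(e)))  →  f(p(0), f(e, p(e)))   [R6 at 1]
4. f(p(0), f(e, p(e)))  →  f(p(0), p(e))   [R6 at 2]
5. f(p(0), p(e))  →  p(p(0))   [R6 at ε]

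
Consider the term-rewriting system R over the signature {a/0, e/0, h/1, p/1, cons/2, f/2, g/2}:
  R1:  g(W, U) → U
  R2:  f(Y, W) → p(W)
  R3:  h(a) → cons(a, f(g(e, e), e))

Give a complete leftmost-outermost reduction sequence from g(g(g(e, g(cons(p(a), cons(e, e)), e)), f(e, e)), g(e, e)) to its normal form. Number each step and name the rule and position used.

1. g(g(g(e, g(cons(p(a), cons(e, e)), e)), f(e, e)), g(e, e))  →  g(e, e)   [R1 at ε]
2. g(e, e)  →  e   [R1 at ε]

e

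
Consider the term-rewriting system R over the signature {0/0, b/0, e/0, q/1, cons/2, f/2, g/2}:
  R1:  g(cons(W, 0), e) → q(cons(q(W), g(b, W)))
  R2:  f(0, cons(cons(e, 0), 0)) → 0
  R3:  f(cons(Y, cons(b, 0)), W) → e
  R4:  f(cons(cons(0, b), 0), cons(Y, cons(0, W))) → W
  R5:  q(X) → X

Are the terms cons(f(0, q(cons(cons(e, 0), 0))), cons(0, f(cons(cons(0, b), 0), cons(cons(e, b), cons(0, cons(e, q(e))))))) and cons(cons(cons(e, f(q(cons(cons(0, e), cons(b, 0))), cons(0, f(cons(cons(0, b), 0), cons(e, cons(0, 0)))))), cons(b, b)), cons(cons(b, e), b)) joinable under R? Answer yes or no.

Reduce t₁ = cons(f(0, q(cons(cons(e, 0), 0))), cons(0, f(cons(cons(0, b), 0), cons(cons(e, b), cons(0, cons(e, q(e))))))):
1. cons(f(0, q(cons(cons(e, 0), 0))), cons(0, f(cons(cons(0, b), 0), cons(cons(e, b), cons(0, cons(e, q(e)))))))  →  cons(f(0, cons(cons(e, 0), 0)), cons(0, f(cons(cons(0, b), 0), cons(cons(e, b), cons(0, cons(e, q(e)))))))   [R5 at 1.2]
2. cons(f(0, cons(cons(e, 0), 0)), cons(0, f(cons(cons(0, b), 0), cons(cons(e, b), cons(0, cons(e, q(e)))))))  →  cons(0, cons(0, f(cons(cons(0, b), 0), cons(cons(e, b), cons(0, cons(e, q(e)))))))   [R2 at 1]
3. cons(0, cons(0, f(cons(cons(0, b), 0), cons(cons(e, b), cons(0, cons(e, q(e)))))))  →  cons(0, cons(0, cons(e, q(e))))   [R4 at 2.2]
4. cons(0, cons(0, cons(e, q(e))))  →  cons(0, cons(0, cons(e, e)))   [R5 at 2.2.2]

Reduce t₂ = cons(cons(cons(e, f(q(cons(cons(0, e), cons(b, 0))), cons(0, f(cons(cons(0, b), 0), cons(e, cons(0, 0)))))), cons(b, b)), cons(cons(b, e), b)):
1. cons(cons(cons(e, f(q(cons(cons(0, e), cons(b, 0))), cons(0, f(cons(cons(0, b), 0), cons(e, cons(0, 0)))))), cons(b, b)), cons(cons(b, e), b))  →  cons(cons(cons(e, f(cons(cons(0, e), cons(b, 0)), cons(0, f(cons(cons(0, b), 0), cons(e, cons(0, 0)))))), cons(b, b)), cons(cons(b, e), b))   [R5 at 1.1.2.1]
2. cons(cons(cons(e, f(cons(cons(0, e), cons(b, 0)), cons(0, f(cons(cons(0, b), 0), cons(e, cons(0, 0)))))), cons(b, b)), cons(cons(b, e), b))  →  cons(cons(cons(e, e), cons(b, b)), cons(cons(b, e), b))   [R3 at 1.1.2]

no — NF(t₁) = cons(0, cons(0, cons(e, e))), NF(t₂) = cons(cons(cons(e, e), cons(b, b)), cons(cons(b, e), b))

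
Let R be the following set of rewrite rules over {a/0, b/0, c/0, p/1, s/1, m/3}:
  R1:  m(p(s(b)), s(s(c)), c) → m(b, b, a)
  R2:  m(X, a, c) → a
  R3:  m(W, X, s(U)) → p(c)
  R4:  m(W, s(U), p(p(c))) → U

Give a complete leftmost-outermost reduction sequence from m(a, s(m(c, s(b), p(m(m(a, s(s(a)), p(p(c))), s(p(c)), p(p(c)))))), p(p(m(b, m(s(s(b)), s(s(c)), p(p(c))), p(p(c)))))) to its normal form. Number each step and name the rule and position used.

b

1. m(a, s(m(c, s(b), p(m(m(a, s(s(a)), p(p(c))), s(p(c)), p(p(c)))))), p(p(m(b, m(s(s(b)), s(s(c)), p(p(c))), p(p(c))))))  →  m(a, s(m(c, s(b), p(p(c)))), p(p(m(b, m(s(s(b)), s(s(c)), p(p(c))), p(p(c))))))   [R4 at 2.1.3.1]
2. m(a, s(m(c, s(b), p(p(c)))), p(p(m(b, m(s(s(b)), s(s(c)), p(p(c))), p(p(c))))))  →  m(a, s(b), p(p(m(b, m(s(s(b)), s(s(c)), p(p(c))), p(p(c))))))   [R4 at 2.1]
3. m(a, s(b), p(p(m(b, m(s(s(b)), s(s(c)), p(p(c))), p(p(c))))))  →  m(a, s(b), p(p(m(b, s(c), p(p(c))))))   [R4 at 3.1.1.2]
4. m(a, s(b), p(p(m(b, s(c), p(p(c))))))  →  m(a, s(b), p(p(c)))   [R4 at 3.1.1]
5. m(a, s(b), p(p(c)))  →  b   [R4 at ε]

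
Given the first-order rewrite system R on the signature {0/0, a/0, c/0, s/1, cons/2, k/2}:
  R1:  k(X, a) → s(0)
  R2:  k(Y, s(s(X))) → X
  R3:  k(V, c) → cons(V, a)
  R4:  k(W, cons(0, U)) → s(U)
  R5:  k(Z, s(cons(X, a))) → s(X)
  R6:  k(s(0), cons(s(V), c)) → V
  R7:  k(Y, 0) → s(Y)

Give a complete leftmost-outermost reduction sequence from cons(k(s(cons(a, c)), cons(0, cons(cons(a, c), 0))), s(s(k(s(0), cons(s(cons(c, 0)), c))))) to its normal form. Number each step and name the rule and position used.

1. cons(k(s(cons(a, c)), cons(0, cons(cons(a, c), 0))), s(s(k(s(0), cons(s(cons(c, 0)), c)))))  →  cons(s(cons(cons(a, c), 0)), s(s(k(s(0), cons(s(cons(c, 0)), c)))))   [R4 at 1]
2. cons(s(cons(cons(a, c), 0)), s(s(k(s(0), cons(s(cons(c, 0)), c)))))  →  cons(s(cons(cons(a, c), 0)), s(s(cons(c, 0))))   [R6 at 2.1.1]

cons(s(cons(cons(a, c), 0)), s(s(cons(c, 0))))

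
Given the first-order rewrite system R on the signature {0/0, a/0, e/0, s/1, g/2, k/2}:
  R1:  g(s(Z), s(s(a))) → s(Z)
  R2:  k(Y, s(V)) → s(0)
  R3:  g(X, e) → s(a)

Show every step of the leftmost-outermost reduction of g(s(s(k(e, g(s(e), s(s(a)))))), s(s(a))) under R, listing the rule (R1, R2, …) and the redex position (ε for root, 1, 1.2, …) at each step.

s(s(s(0)))

1. g(s(s(k(e, g(s(e), s(s(a)))))), s(s(a)))  →  s(s(k(e, g(s(e), s(s(a))))))   [R1 at ε]
2. s(s(k(e, g(s(e), s(s(a))))))  →  s(s(k(e, s(e))))   [R1 at 1.1.2]
3. s(s(k(e, s(e))))  →  s(s(s(0)))   [R2 at 1.1]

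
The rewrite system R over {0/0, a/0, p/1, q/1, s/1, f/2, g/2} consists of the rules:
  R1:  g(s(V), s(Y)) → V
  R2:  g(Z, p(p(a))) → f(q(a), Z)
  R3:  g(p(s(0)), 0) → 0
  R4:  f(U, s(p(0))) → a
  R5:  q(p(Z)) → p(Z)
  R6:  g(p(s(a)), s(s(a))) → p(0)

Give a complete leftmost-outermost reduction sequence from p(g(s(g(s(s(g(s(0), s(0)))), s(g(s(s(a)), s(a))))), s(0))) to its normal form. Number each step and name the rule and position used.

1. p(g(s(g(s(s(g(s(0), s(0)))), s(g(s(s(a)), s(a))))), s(0)))  →  p(g(s(s(g(s(0), s(0)))), s(g(s(s(a)), s(a)))))   [R1 at 1]
2. p(g(s(s(g(s(0), s(0)))), s(g(s(s(a)), s(a)))))  →  p(s(g(s(0), s(0))))   [R1 at 1]
3. p(s(g(s(0), s(0))))  →  p(s(0))   [R1 at 1.1]

p(s(0))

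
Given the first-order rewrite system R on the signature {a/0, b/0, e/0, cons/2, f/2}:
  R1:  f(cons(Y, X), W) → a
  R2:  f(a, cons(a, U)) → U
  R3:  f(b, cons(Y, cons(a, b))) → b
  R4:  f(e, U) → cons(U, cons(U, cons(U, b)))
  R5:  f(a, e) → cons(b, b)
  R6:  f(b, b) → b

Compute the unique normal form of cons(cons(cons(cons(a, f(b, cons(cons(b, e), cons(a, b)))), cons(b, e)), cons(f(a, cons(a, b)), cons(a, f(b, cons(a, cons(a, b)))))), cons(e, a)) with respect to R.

1. cons(cons(cons(cons(a, f(b, cons(cons(b, e), cons(a, b)))), cons(b, e)), cons(f(a, cons(a, b)), cons(a, f(b, cons(a, cons(a, b)))))), cons(e, a))  →  cons(cons(cons(cons(a, b), cons(b, e)), cons(f(a, cons(a, b)), cons(a, f(b, cons(a, cons(a, b)))))), cons(e, a))   [R3 at 1.1.1.2]
2. cons(cons(cons(cons(a, b), cons(b, e)), cons(f(a, cons(a, b)), cons(a, f(b, cons(a, cons(a, b)))))), cons(e, a))  →  cons(cons(cons(cons(a, b), cons(b, e)), cons(b, cons(a, f(b, cons(a, cons(a, b)))))), cons(e, a))   [R2 at 1.2.1]
3. cons(cons(cons(cons(a, b), cons(b, e)), cons(b, cons(a, f(b, cons(a, cons(a, b)))))), cons(e, a))  →  cons(cons(cons(cons(a, b), cons(b, e)), cons(b, cons(a, b))), cons(e, a))   [R3 at 1.2.2.2]

cons(cons(cons(cons(a, b), cons(b, e)), cons(b, cons(a, b))), cons(e, a))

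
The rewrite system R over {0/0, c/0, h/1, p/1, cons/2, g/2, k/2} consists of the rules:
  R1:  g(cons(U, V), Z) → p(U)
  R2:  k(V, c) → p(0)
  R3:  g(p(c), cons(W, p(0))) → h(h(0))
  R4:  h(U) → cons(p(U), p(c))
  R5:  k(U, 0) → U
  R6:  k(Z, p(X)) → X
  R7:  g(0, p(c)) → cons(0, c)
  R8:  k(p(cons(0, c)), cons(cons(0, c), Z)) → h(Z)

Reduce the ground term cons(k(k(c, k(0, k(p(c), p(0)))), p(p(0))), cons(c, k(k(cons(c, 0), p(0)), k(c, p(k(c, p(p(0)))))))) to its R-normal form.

1. cons(k(k(c, k(0, k(p(c), p(0)))), p(p(0))), cons(c, k(k(cons(c, 0), p(0)), k(c, p(k(c, p(p(0))))))))  →  cons(p(0), cons(c, k(k(cons(c, 0), p(0)), k(c, p(k(c, p(p(0))))))))   [R6 at 1]
2. cons(p(0), cons(c, k(k(cons(c, 0), p(0)), k(c, p(k(c, p(p(0))))))))  →  cons(p(0), cons(c, k(0, k(c, p(k(c, p(p(0))))))))   [R6 at 2.2.1]
3. cons(p(0), cons(c, k(0, k(c, p(k(c, p(p(0))))))))  →  cons(p(0), cons(c, k(0, k(c, p(p(0))))))   [R6 at 2.2.2]
4. cons(p(0), cons(c, k(0, k(c, p(p(0))))))  →  cons(p(0), cons(c, k(0, p(0))))   [R6 at 2.2.2]
5. cons(p(0), cons(c, k(0, p(0))))  →  cons(p(0), cons(c, 0))   [R6 at 2.2]

cons(p(0), cons(c, 0))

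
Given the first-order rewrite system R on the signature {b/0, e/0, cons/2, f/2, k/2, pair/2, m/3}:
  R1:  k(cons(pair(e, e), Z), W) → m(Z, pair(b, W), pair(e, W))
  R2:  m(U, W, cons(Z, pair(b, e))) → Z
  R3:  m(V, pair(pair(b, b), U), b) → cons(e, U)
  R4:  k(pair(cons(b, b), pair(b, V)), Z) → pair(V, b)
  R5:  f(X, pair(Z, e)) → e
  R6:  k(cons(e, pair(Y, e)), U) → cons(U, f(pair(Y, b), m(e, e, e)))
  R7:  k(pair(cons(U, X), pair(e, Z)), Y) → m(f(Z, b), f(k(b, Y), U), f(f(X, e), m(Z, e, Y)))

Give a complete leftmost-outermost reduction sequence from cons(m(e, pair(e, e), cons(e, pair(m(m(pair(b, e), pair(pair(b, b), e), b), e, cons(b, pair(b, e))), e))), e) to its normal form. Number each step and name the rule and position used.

1. cons(m(e, pair(e, e), cons(e, pair(m(m(pair(b, e), pair(pair(b, b), e), b), e, cons(b, pair(b, e))), e))), e)  →  cons(m(e, pair(e, e), cons(e, pair(b, e))), e)   [R2 at 1.3.2.1]
2. cons(m(e, pair(e, e), cons(e, pair(b, e))), e)  →  cons(e, e)   [R2 at 1]

cons(e, e)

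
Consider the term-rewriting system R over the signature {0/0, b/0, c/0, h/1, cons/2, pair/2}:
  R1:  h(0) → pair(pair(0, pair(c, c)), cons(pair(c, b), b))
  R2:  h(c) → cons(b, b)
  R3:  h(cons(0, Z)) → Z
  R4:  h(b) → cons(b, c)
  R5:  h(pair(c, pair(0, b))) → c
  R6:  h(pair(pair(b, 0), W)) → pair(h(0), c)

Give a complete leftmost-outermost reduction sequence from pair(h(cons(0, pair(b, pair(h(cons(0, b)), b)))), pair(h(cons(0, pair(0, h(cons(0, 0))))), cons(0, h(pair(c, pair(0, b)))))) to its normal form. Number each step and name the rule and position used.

pair(pair(b, pair(b, b)), pair(pair(0, 0), cons(0, c)))

1. pair(h(cons(0, pair(b, pair(h(cons(0, b)), b)))), pair(h(cons(0, pair(0, h(cons(0, 0))))), cons(0, h(pair(c, pair(0, b))))))  →  pair(pair(b, pair(h(cons(0, b)), b)), pair(h(cons(0, pair(0, h(cons(0, 0))))), cons(0, h(pair(c, pair(0, b))))))   [R3 at 1]
2. pair(pair(b, pair(h(cons(0, b)), b)), pair(h(cons(0, pair(0, h(cons(0, 0))))), cons(0, h(pair(c, pair(0, b))))))  →  pair(pair(b, pair(b, b)), pair(h(cons(0, pair(0, h(cons(0, 0))))), cons(0, h(pair(c, pair(0, b))))))   [R3 at 1.2.1]
3. pair(pair(b, pair(b, b)), pair(h(cons(0, pair(0, h(cons(0, 0))))), cons(0, h(pair(c, pair(0, b))))))  →  pair(pair(b, pair(b, b)), pair(pair(0, h(cons(0, 0))), cons(0, h(pair(c, pair(0, b))))))   [R3 at 2.1]
4. pair(pair(b, pair(b, b)), pair(pair(0, h(cons(0, 0))), cons(0, h(pair(c, pair(0, b))))))  →  pair(pair(b, pair(b, b)), pair(pair(0, 0), cons(0, h(pair(c, pair(0, b))))))   [R3 at 2.1.2]
5. pair(pair(b, pair(b, b)), pair(pair(0, 0), cons(0, h(pair(c, pair(0, b))))))  →  pair(pair(b, pair(b, b)), pair(pair(0, 0), cons(0, c)))   [R5 at 2.2.2]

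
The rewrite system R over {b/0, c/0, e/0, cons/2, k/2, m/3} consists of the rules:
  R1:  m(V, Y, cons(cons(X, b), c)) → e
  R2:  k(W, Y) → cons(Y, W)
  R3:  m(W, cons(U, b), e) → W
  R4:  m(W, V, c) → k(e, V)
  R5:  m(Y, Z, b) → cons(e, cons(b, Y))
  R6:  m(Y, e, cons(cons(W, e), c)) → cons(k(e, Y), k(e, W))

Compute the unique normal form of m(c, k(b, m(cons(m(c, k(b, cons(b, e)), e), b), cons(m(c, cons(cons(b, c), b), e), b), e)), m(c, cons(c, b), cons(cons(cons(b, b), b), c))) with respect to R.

1. m(c, k(b, m(cons(m(c, k(b, cons(b, e)), e), b), cons(m(c, cons(cons(b, c), b), e), b), e)), m(c, cons(c, b), cons(cons(cons(b, b), b), c)))  →  m(c, cons(m(cons(m(c, k(b, cons(b, e)), e), b), cons(m(c, cons(cons(b, c), b), e), b), e), b), m(c, cons(c, b), cons(cons(cons(b, b), b), c)))   [R2 at 2]
2. m(c, cons(m(cons(m(c, k(b, cons(b, e)), e), b), cons(m(c, cons(cons(b, c), b), e), b), e), b), m(c, cons(c, b), cons(cons(cons(b, b), b), c)))  →  m(c, cons(cons(m(c, k(b, cons(b, e)), e), b), b), m(c, cons(c, b), cons(cons(cons(b, b), b), c)))   [R3 at 2.1]
3. m(c, cons(cons(m(c, k(b, cons(b, e)), e), b), b), m(c, cons(c, b), cons(cons(cons(b, b), b), c)))  →  m(c, cons(cons(m(c, cons(cons(b, e), b), e), b), b), m(c, cons(c, b), cons(cons(cons(b, b), b), c)))   [R2 at 2.1.1.2]
4. m(c, cons(cons(m(c, cons(cons(b, e), b), e), b), b), m(c, cons(c, b), cons(cons(cons(b, b), b), c)))  →  m(c, cons(cons(c, b), b), m(c, cons(c, b), cons(cons(cons(b, b), b), c)))   [R3 at 2.1.1]
5. m(c, cons(cons(c, b), b), m(c, cons(c, b), cons(cons(cons(b, b), b), c)))  →  m(c, cons(cons(c, b), b), e)   [R1 at 3]
6. m(c, cons(cons(c, b), b), e)  →  c   [R3 at ε]

c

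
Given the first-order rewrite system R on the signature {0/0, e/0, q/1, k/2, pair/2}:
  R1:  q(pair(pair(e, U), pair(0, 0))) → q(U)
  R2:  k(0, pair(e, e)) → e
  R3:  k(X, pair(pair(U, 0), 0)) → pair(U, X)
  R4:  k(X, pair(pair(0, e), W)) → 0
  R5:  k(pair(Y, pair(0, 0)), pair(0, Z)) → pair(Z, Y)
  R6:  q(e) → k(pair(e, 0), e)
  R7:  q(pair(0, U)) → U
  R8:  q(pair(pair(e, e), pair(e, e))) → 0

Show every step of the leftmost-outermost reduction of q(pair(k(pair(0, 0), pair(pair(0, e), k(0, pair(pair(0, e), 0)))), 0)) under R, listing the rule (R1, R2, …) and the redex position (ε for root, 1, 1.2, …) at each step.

1. q(pair(k(pair(0, 0), pair(pair(0, e), k(0, pair(pair(0, e), 0)))), 0))  →  q(pair(0, 0))   [R4 at 1.1]
2. q(pair(0, 0))  →  0   [R7 at ε]

0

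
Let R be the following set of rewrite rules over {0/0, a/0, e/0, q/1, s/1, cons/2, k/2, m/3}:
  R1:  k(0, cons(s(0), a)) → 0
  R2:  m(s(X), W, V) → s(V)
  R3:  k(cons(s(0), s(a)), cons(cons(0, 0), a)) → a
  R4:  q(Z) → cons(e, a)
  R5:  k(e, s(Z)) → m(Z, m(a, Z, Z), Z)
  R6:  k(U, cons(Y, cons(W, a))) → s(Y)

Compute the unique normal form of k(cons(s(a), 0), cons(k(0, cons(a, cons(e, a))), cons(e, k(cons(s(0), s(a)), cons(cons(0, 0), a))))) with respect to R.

1. k(cons(s(a), 0), cons(k(0, cons(a, cons(e, a))), cons(e, k(cons(s(0), s(a)), cons(cons(0, 0), a)))))  →  k(cons(s(a), 0), cons(s(a), cons(e, k(cons(s(0), s(a)), cons(cons(0, 0), a)))))   [R6 at 2.1]
2. k(cons(s(a), 0), cons(s(a), cons(e, k(cons(s(0), s(a)), cons(cons(0, 0), a)))))  →  k(cons(s(a), 0), cons(s(a), cons(e, a)))   [R3 at 2.2.2]
3. k(cons(s(a), 0), cons(s(a), cons(e, a)))  →  s(s(a))   [R6 at ε]

s(s(a))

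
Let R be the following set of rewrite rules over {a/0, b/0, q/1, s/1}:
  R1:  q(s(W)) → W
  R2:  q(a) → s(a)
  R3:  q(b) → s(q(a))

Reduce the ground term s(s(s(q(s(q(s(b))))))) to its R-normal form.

1. s(s(s(q(s(q(s(b)))))))  →  s(s(s(q(s(b)))))   [R1 at 1.1.1]
2. s(s(s(q(s(b)))))  →  s(s(s(b)))   [R1 at 1.1.1]

s(s(s(b)))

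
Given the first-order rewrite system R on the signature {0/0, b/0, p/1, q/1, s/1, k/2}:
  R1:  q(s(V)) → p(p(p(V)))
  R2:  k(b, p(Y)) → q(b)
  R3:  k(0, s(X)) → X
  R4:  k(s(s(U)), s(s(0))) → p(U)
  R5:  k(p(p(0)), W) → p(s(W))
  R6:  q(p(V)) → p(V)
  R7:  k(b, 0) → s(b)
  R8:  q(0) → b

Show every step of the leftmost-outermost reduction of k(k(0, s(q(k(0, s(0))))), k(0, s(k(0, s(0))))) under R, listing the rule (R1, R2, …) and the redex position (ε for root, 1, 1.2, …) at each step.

1. k(k(0, s(q(k(0, s(0))))), k(0, s(k(0, s(0)))))  →  k(q(k(0, s(0))), k(0, s(k(0, s(0)))))   [R3 at 1]
2. k(q(k(0, s(0))), k(0, s(k(0, s(0)))))  →  k(q(0), k(0, s(k(0, s(0)))))   [R3 at 1.1]
3. k(q(0), k(0, s(k(0, s(0)))))  →  k(b, k(0, s(k(0, s(0)))))   [R8 at 1]
4. k(b, k(0, s(k(0, s(0)))))  →  k(b, k(0, s(0)))   [R3 at 2]
5. k(b, k(0, s(0)))  →  k(b, 0)   [R3 at 2]
6. k(b, 0)  →  s(b)   [R7 at ε]

s(b)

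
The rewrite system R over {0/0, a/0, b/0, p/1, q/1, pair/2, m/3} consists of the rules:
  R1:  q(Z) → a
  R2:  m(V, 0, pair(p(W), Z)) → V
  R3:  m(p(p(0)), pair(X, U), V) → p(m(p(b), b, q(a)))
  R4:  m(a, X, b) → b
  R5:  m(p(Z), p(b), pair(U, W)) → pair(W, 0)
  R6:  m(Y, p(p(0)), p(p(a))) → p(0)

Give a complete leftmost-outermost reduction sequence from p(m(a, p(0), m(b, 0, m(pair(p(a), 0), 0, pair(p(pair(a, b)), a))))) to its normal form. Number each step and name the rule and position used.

1. p(m(a, p(0), m(b, 0, m(pair(p(a), 0), 0, pair(p(pair(a, b)), a)))))  →  p(m(a, p(0), m(b, 0, pair(p(a), 0))))   [R2 at 1.3.3]
2. p(m(a, p(0), m(b, 0, pair(p(a), 0))))  →  p(m(a, p(0), b))   [R2 at 1.3]
3. p(m(a, p(0), b))  →  p(b)   [R4 at 1]

p(b)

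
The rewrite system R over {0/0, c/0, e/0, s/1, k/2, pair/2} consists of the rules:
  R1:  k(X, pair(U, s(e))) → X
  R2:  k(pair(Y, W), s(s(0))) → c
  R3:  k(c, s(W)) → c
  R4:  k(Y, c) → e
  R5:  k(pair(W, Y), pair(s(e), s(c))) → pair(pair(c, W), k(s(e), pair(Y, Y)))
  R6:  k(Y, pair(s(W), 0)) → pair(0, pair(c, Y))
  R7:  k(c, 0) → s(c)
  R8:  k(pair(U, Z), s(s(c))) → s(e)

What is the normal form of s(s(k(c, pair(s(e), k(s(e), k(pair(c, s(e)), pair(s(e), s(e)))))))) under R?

s(s(c))

1. s(s(k(c, pair(s(e), k(s(e), k(pair(c, s(e)), pair(s(e), s(e))))))))  →  s(s(k(c, pair(s(e), k(s(e), pair(c, s(e)))))))   [R1 at 1.1.2.2.2]
2. s(s(k(c, pair(s(e), k(s(e), pair(c, s(e)))))))  →  s(s(k(c, pair(s(e), s(e)))))   [R1 at 1.1.2.2]
3. s(s(k(c, pair(s(e), s(e)))))  →  s(s(c))   [R1 at 1.1]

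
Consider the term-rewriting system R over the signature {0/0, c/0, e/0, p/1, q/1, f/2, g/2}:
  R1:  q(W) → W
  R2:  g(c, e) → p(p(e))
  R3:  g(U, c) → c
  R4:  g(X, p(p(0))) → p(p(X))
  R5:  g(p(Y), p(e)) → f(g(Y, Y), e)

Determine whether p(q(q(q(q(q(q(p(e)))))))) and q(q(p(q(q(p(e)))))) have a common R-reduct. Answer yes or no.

yes — NF(t₁) = p(p(e)), NF(t₂) = p(p(e))

Reduce t₁ = p(q(q(q(q(q(q(p(e)))))))):
1. p(q(q(q(q(q(q(p(e))))))))  →  p(q(q(q(q(q(p(e)))))))   [R1 at 1]
2. p(q(q(q(q(q(p(e)))))))  →  p(q(q(q(q(p(e))))))   [R1 at 1]
3. p(q(q(q(q(p(e))))))  →  p(q(q(q(p(e)))))   [R1 at 1]
4. p(q(q(q(p(e)))))  →  p(q(q(p(e))))   [R1 at 1]
5. p(q(q(p(e))))  →  p(q(p(e)))   [R1 at 1]
6. p(q(p(e)))  →  p(p(e))   [R1 at 1]

Reduce t₂ = q(q(p(q(q(p(e)))))):
1. q(q(p(q(q(p(e))))))  →  q(p(q(q(p(e)))))   [R1 at ε]
2. q(p(q(q(p(e)))))  →  p(q(q(p(e))))   [R1 at ε]
3. p(q(q(p(e))))  →  p(q(p(e)))   [R1 at 1]
4. p(q(p(e)))  →  p(p(e))   [R1 at 1]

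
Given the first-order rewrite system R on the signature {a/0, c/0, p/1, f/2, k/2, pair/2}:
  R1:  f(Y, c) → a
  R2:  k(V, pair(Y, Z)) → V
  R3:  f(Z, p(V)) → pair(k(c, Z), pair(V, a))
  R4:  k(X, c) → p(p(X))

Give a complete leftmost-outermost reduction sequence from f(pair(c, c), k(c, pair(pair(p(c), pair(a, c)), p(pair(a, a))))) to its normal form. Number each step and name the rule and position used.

1. f(pair(c, c), k(c, pair(pair(p(c), pair(a, c)), p(pair(a, a)))))  →  f(pair(c, c), c)   [R2 at 2]
2. f(pair(c, c), c)  →  a   [R1 at ε]

a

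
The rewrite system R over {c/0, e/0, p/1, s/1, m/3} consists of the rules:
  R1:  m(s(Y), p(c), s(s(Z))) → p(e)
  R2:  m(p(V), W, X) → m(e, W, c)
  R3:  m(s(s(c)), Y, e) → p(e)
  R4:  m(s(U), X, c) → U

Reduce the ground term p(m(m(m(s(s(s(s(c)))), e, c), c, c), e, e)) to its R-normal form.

p(p(e))

1. p(m(m(m(s(s(s(s(c)))), e, c), c, c), e, e))  →  p(m(m(s(s(s(c))), c, c), e, e))   [R4 at 1.1.1]
2. p(m(m(s(s(s(c))), c, c), e, e))  →  p(m(s(s(c)), e, e))   [R4 at 1.1]
3. p(m(s(s(c)), e, e))  →  p(p(e))   [R3 at 1]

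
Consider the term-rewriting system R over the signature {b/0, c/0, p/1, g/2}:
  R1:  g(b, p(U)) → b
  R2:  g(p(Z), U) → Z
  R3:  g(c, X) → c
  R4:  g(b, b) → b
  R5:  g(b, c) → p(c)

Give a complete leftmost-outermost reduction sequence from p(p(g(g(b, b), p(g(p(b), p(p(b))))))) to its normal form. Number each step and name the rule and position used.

p(p(b))

1. p(p(g(g(b, b), p(g(p(b), p(p(b)))))))  →  p(p(g(b, p(g(p(b), p(p(b)))))))   [R4 at 1.1.1]
2. p(p(g(b, p(g(p(b), p(p(b)))))))  →  p(p(b))   [R1 at 1.1]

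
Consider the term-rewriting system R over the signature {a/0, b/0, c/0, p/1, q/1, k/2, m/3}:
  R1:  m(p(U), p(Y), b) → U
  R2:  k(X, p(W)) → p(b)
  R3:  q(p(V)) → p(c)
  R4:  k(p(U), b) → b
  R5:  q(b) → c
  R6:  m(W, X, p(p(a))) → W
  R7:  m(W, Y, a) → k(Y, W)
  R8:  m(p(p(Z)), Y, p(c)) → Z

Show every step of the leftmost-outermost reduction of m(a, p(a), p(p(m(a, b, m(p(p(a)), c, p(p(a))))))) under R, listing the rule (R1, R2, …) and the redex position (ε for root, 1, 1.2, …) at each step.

a

1. m(a, p(a), p(p(m(a, b, m(p(p(a)), c, p(p(a)))))))  →  m(a, p(a), p(p(m(a, b, p(p(a))))))   [R6 at 3.1.1.3]
2. m(a, p(a), p(p(m(a, b, p(p(a))))))  →  m(a, p(a), p(p(a)))   [R6 at 3.1.1]
3. m(a, p(a), p(p(a)))  →  a   [R6 at ε]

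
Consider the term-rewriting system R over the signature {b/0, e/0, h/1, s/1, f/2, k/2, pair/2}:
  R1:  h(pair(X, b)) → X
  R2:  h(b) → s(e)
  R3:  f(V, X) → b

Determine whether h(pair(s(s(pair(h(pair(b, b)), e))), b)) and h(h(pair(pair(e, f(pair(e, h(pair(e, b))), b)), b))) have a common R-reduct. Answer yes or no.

no — NF(t₁) = s(s(pair(b, e))), NF(t₂) = e

Reduce t₁ = h(pair(s(s(pair(h(pair(b, b)), e))), b)):
1. h(pair(s(s(pair(h(pair(b, b)), e))), b))  →  s(s(pair(h(pair(b, b)), e)))   [R1 at ε]
2. s(s(pair(h(pair(b, b)), e)))  →  s(s(pair(b, e)))   [R1 at 1.1.1]

Reduce t₂ = h(h(pair(pair(e, f(pair(e, h(pair(e, b))), b)), b))):
1. h(h(pair(pair(e, f(pair(e, h(pair(e, b))), b)), b)))  →  h(pair(e, f(pair(e, h(pair(e, b))), b)))   [R1 at 1]
2. h(pair(e, f(pair(e, h(pair(e, b))), b)))  →  h(pair(e, b))   [R3 at 1.2]
3. h(pair(e, b))  →  e   [R1 at ε]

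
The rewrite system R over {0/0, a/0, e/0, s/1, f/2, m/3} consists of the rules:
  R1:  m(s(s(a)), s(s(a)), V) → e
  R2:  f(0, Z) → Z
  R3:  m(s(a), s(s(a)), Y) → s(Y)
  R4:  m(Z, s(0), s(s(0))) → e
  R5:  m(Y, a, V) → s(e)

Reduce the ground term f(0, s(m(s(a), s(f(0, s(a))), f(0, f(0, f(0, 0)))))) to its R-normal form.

1. f(0, s(m(s(a), s(f(0, s(a))), f(0, f(0, f(0, 0))))))  →  s(m(s(a), s(f(0, s(a))), f(0, f(0, f(0, 0)))))   [R2 at ε]
2. s(m(s(a), s(f(0, s(a))), f(0, f(0, f(0, 0)))))  →  s(m(s(a), s(s(a)), f(0, f(0, f(0, 0)))))   [R2 at 1.2.1]
3. s(m(s(a), s(s(a)), f(0, f(0, f(0, 0)))))  →  s(s(f(0, f(0, f(0, 0)))))   [R3 at 1]
4. s(s(f(0, f(0, f(0, 0)))))  →  s(s(f(0, f(0, 0))))   [R2 at 1.1]
5. s(s(f(0, f(0, 0))))  →  s(s(f(0, 0)))   [R2 at 1.1]
6. s(s(f(0, 0)))  →  s(s(0))   [R2 at 1.1]

s(s(0))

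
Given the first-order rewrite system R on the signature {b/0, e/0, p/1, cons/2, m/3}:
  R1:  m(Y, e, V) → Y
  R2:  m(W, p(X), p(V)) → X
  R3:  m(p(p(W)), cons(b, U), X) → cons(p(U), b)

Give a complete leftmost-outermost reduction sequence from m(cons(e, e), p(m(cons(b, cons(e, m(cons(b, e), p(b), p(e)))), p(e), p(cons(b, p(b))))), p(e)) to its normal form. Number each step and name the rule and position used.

e

1. m(cons(e, e), p(m(cons(b, cons(e, m(cons(b, e), p(b), p(e)))), p(e), p(cons(b, p(b))))), p(e))  →  m(cons(b, cons(e, m(cons(b, e), p(b), p(e)))), p(e), p(cons(b, p(b))))   [R2 at ε]
2. m(cons(b, cons(e, m(cons(b, e), p(b), p(e)))), p(e), p(cons(b, p(b))))  →  e   [R2 at ε]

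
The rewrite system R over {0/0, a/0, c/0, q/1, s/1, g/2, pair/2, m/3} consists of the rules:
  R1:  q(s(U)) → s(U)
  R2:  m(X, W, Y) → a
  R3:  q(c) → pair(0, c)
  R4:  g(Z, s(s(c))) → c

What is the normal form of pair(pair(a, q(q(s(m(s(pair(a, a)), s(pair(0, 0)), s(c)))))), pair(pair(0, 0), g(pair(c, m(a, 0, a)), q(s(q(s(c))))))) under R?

1. pair(pair(a, q(q(s(m(s(pair(a, a)), s(pair(0, 0)), s(c)))))), pair(pair(0, 0), g(pair(c, m(a, 0, a)), q(s(q(s(c)))))))  →  pair(pair(a, q(s(m(s(pair(a, a)), s(pair(0, 0)), s(c))))), pair(pair(0, 0), g(pair(c, m(a, 0, a)), q(s(q(s(c)))))))   [R1 at 1.2.1]
2. pair(pair(a, q(s(m(s(pair(a, a)), s(pair(0, 0)), s(c))))), pair(pair(0, 0), g(pair(c, m(a, 0, a)), q(s(q(s(c)))))))  →  pair(pair(a, s(m(s(pair(a, a)), s(pair(0, 0)), s(c)))), pair(pair(0, 0), g(pair(c, m(a, 0, a)), q(s(q(s(c)))))))   [R1 at 1.2]
3. pair(pair(a, s(m(s(pair(a, a)), s(pair(0, 0)), s(c)))), pair(pair(0, 0), g(pair(c, m(a, 0, a)), q(s(q(s(c)))))))  →  pair(pair(a, s(a)), pair(pair(0, 0), g(pair(c, m(a, 0, a)), q(s(q(s(c)))))))   [R2 at 1.2.1]
4. pair(pair(a, s(a)), pair(pair(0, 0), g(pair(c, m(a, 0, a)), q(s(q(s(c)))))))  →  pair(pair(a, s(a)), pair(pair(0, 0), g(pair(c, a), q(s(q(s(c)))))))   [R2 at 2.2.1.2]
5. pair(pair(a, s(a)), pair(pair(0, 0), g(pair(c, a), q(s(q(s(c)))))))  →  pair(pair(a, s(a)), pair(pair(0, 0), g(pair(c, a), s(q(s(c))))))   [R1 at 2.2.2]
6. pair(pair(a, s(a)), pair(pair(0, 0), g(pair(c, a), s(q(s(c))))))  →  pair(pair(a, s(a)), pair(pair(0, 0), g(pair(c, a), s(s(c)))))   [R1 at 2.2.2.1]
7. pair(pair(a, s(a)), pair(pair(0, 0), g(pair(c, a), s(s(c)))))  →  pair(pair(a, s(a)), pair(pair(0, 0), c))   [R4 at 2.2]

pair(pair(a, s(a)), pair(pair(0, 0), c))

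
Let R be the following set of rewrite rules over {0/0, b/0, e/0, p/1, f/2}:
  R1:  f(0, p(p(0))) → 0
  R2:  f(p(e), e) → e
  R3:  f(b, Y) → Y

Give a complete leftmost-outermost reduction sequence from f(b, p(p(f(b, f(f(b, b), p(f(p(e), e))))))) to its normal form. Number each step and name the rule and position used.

1. f(b, p(p(f(b, f(f(b, b), p(f(p(e), e)))))))  →  p(p(f(b, f(f(b, b), p(f(p(e), e))))))   [R3 at ε]
2. p(p(f(b, f(f(b, b), p(f(p(e), e))))))  →  p(p(f(f(b, b), p(f(p(e), e)))))   [R3 at 1.1]
3. p(p(f(f(b, b), p(f(p(e), e)))))  →  p(p(f(b, p(f(p(e), e)))))   [R3 at 1.1.1]
4. p(p(f(b, p(f(p(e), e)))))  →  p(p(p(f(p(e), e))))   [R3 at 1.1]
5. p(p(p(f(p(e), e))))  →  p(p(p(e)))   [R2 at 1.1.1]

p(p(p(e)))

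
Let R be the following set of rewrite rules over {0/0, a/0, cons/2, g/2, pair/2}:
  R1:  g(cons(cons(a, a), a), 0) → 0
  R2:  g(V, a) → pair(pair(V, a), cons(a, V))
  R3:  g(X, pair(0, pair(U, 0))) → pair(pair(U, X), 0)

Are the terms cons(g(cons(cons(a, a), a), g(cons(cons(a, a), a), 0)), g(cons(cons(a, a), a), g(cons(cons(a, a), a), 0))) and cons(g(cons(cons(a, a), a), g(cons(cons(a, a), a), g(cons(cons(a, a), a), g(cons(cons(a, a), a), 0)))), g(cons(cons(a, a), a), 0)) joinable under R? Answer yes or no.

yes — NF(t₁) = cons(0, 0), NF(t₂) = cons(0, 0)

Reduce t₁ = cons(g(cons(cons(a, a), a), g(cons(cons(a, a), a), 0)), g(cons(cons(a, a), a), g(cons(cons(a, a), a), 0))):
1. cons(g(cons(cons(a, a), a), g(cons(cons(a, a), a), 0)), g(cons(cons(a, a), a), g(cons(cons(a, a), a), 0)))  →  cons(g(cons(cons(a, a), a), 0), g(cons(cons(a, a), a), g(cons(cons(a, a), a), 0)))   [R1 at 1.2]
2. cons(g(cons(cons(a, a), a), 0), g(cons(cons(a, a), a), g(cons(cons(a, a), a), 0)))  →  cons(0, g(cons(cons(a, a), a), g(cons(cons(a, a), a), 0)))   [R1 at 1]
3. cons(0, g(cons(cons(a, a), a), g(cons(cons(a, a), a), 0)))  →  cons(0, g(cons(cons(a, a), a), 0))   [R1 at 2.2]
4. cons(0, g(cons(cons(a, a), a), 0))  →  cons(0, 0)   [R1 at 2]

Reduce t₂ = cons(g(cons(cons(a, a), a), g(cons(cons(a, a), a), g(cons(cons(a, a), a), g(cons(cons(a, a), a), 0)))), g(cons(cons(a, a), a), 0)):
1. cons(g(cons(cons(a, a), a), g(cons(cons(a, a), a), g(cons(cons(a, a), a), g(cons(cons(a, a), a), 0)))), g(cons(cons(a, a), a), 0))  →  cons(g(cons(cons(a, a), a), g(cons(cons(a, a), a), g(cons(cons(a, a), a), 0))), g(cons(cons(a, a), a), 0))   [R1 at 1.2.2.2]
2. cons(g(cons(cons(a, a), a), g(cons(cons(a, a), a), g(cons(cons(a, a), a), 0))), g(cons(cons(a, a), a), 0))  →  cons(g(cons(cons(a, a), a), g(cons(cons(a, a), a), 0)), g(cons(cons(a, a), a), 0))   [R1 at 1.2.2]
3. cons(g(cons(cons(a, a), a), g(cons(cons(a, a), a), 0)), g(cons(cons(a, a), a), 0))  →  cons(g(cons(cons(a, a), a), 0), g(cons(cons(a, a), a), 0))   [R1 at 1.2]
4. cons(g(cons(cons(a, a), a), 0), g(cons(cons(a, a), a), 0))  →  cons(0, g(cons(cons(a, a), a), 0))   [R1 at 1]
5. cons(0, g(cons(cons(a, a), a), 0))  →  cons(0, 0)   [R1 at 2]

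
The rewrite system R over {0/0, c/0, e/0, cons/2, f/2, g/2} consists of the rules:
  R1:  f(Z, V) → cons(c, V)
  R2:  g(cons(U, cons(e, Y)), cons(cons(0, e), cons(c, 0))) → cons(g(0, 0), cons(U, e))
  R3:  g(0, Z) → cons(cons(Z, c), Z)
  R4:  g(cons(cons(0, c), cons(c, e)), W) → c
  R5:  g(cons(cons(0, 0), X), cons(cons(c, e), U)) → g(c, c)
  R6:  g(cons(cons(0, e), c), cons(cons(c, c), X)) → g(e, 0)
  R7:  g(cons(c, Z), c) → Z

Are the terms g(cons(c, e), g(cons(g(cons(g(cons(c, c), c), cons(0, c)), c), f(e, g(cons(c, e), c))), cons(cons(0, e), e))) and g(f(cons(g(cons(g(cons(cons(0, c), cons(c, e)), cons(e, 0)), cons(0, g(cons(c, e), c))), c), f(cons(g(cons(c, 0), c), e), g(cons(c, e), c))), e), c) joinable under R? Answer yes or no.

Reduce t₁ = g(cons(c, e), g(cons(g(cons(g(cons(c, c), c), cons(0, c)), c), f(e, g(cons(c, e), c))), cons(cons(0, e), e))):
1. g(cons(c, e), g(cons(g(cons(g(cons(c, c), c), cons(0, c)), c), f(e, g(cons(c, e), c))), cons(cons(0, e), e)))  →  g(cons(c, e), g(cons(g(cons(c, cons(0, c)), c), f(e, g(cons(c, e), c))), cons(cons(0, e), e)))   [R7 at 2.1.1.1.1]
2. g(cons(c, e), g(cons(g(cons(c, cons(0, c)), c), f(e, g(cons(c, e), c))), cons(cons(0, e), e)))  →  g(cons(c, e), g(cons(cons(0, c), f(e, g(cons(c, e), c))), cons(cons(0, e), e)))   [R7 at 2.1.1]
3. g(cons(c, e), g(cons(cons(0, c), f(e, g(cons(c, e), c))), cons(cons(0, e), e)))  →  g(cons(c, e), g(cons(cons(0, c), cons(c, g(cons(c, e), c))), cons(cons(0, e), e)))   [R1 at 2.1.2]
4. g(cons(c, e), g(cons(cons(0, c), cons(c, g(cons(c, e), c))), cons(cons(0, e), e)))  →  g(cons(c, e), g(cons(cons(0, c), cons(c, e)), cons(cons(0, e), e)))   [R7 at 2.1.2.2]
5. g(cons(c, e), g(cons(cons(0, c), cons(c, e)), cons(cons(0, e), e)))  →  g(cons(c, e), c)   [R4 at 2]
6. g(cons(c, e), c)  →  e   [R7 at ε]

Reduce t₂ = g(f(cons(g(cons(g(cons(cons(0, c), cons(c, e)), cons(e, 0)), cons(0, g(cons(c, e), c))), c), f(cons(g(cons(c, 0), c), e), g(cons(c, e), c))), e), c):
1. g(f(cons(g(cons(g(cons(cons(0, c), cons(c, e)), cons(e, 0)), cons(0, g(cons(c, e), c))), c), f(cons(g(cons(c, 0), c), e), g(cons(c, e), c))), e), c)  →  g(cons(c, e), c)   [R1 at 1]
2. g(cons(c, e), c)  →  e   [R7 at ε]

yes — NF(t₁) = e, NF(t₂) = e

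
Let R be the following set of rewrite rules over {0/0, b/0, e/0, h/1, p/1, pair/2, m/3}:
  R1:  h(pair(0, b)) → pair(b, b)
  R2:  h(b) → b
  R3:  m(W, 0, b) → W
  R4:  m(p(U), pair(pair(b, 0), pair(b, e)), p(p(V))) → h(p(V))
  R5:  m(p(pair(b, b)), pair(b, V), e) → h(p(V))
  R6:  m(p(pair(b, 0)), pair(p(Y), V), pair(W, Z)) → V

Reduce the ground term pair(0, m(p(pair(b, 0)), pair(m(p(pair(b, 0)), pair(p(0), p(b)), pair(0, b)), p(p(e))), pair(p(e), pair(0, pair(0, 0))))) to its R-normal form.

pair(0, p(p(e)))

1. pair(0, m(p(pair(b, 0)), pair(m(p(pair(b, 0)), pair(p(0), p(b)), pair(0, b)), p(p(e))), pair(p(e), pair(0, pair(0, 0)))))  →  pair(0, m(p(pair(b, 0)), pair(p(b), p(p(e))), pair(p(e), pair(0, pair(0, 0)))))   [R6 at 2.2.1]
2. pair(0, m(p(pair(b, 0)), pair(p(b), p(p(e))), pair(p(e), pair(0, pair(0, 0)))))  →  pair(0, p(p(e)))   [R6 at 2]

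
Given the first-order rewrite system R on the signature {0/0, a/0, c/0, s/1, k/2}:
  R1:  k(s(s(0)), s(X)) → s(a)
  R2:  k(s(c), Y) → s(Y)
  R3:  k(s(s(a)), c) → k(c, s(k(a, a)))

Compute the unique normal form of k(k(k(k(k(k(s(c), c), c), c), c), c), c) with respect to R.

s(c)

1. k(k(k(k(k(k(s(c), c), c), c), c), c), c)  →  k(k(k(k(k(s(c), c), c), c), c), c)   [R2 at 1.1.1.1.1]
2. k(k(k(k(k(s(c), c), c), c), c), c)  →  k(k(k(k(s(c), c), c), c), c)   [R2 at 1.1.1.1]
3. k(k(k(k(s(c), c), c), c), c)  →  k(k(k(s(c), c), c), c)   [R2 at 1.1.1]
4. k(k(k(s(c), c), c), c)  →  k(k(s(c), c), c)   [R2 at 1.1]
5. k(k(s(c), c), c)  →  k(s(c), c)   [R2 at 1]
6. k(s(c), c)  →  s(c)   [R2 at ε]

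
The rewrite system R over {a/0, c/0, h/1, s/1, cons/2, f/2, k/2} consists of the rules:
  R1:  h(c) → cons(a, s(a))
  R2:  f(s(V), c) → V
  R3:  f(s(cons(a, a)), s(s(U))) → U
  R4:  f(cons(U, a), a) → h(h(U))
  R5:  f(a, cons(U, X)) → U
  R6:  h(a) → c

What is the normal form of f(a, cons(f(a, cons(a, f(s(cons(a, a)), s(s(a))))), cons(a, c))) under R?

a

1. f(a, cons(f(a, cons(a, f(s(cons(a, a)), s(s(a))))), cons(a, c)))  →  f(a, cons(a, f(s(cons(a, a)), s(s(a)))))   [R5 at ε]
2. f(a, cons(a, f(s(cons(a, a)), s(s(a)))))  →  a   [R5 at ε]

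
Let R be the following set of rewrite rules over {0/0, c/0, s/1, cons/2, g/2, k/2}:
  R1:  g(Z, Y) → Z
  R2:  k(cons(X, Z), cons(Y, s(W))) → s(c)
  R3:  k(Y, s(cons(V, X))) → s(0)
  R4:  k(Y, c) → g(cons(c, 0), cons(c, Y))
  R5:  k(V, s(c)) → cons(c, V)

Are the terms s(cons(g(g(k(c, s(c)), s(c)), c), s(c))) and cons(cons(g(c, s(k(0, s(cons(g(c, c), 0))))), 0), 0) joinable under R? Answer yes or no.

Reduce t₁ = s(cons(g(g(k(c, s(c)), s(c)), c), s(c))):
1. s(cons(g(g(k(c, s(c)), s(c)), c), s(c)))  →  s(cons(g(k(c, s(c)), s(c)), s(c)))   [R1 at 1.1]
2. s(cons(g(k(c, s(c)), s(c)), s(c)))  →  s(cons(k(c, s(c)), s(c)))   [R1 at 1.1]
3. s(cons(k(c, s(c)), s(c)))  →  s(cons(cons(c, c), s(c)))   [R5 at 1.1]

Reduce t₂ = cons(cons(g(c, s(k(0, s(cons(g(c, c), 0))))), 0), 0):
1. cons(cons(g(c, s(k(0, s(cons(g(c, c), 0))))), 0), 0)  →  cons(cons(c, 0), 0)   [R1 at 1.1]

no — NF(t₁) = s(cons(cons(c, c), s(c))), NF(t₂) = cons(cons(c, 0), 0)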